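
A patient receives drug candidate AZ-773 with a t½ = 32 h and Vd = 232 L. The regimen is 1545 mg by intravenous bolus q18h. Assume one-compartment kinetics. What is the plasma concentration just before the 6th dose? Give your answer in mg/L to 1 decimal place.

12.0 mg/L

f = (1/2)^(τ/t½) = (1/2)^(18/32) ≈ 0.6771.
C₀ = D/Vd = 1545/232 ≈ 6.659 mg/L.
Before the 6th dose, 5 doses have been given. Superposition: Cmin = C₀·(f + f² + … + f^5).
≈ 6.659 × (0.6771 + 0.4585 + 0.3104 + 0.2102 + 0.1423) ≈ 6.659 × 1.7985 ≈ 11.976 mg/L.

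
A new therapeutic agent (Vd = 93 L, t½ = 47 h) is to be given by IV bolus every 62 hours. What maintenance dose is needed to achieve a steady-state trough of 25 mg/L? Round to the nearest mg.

τ/t½ = 62/47 ≈ 1.3191, so f = (1/2)^(62/47) ≈ 0.400771.
Cmin,ss = (D/Vd)·f/(1−f), so D = Cmin,ss·Vd·(1−f)/f.
D = 25 × 93 × (1−f)/f ≈ 25 × 93 × 1.49519 ≈ 3476.32 mg.

3476 mg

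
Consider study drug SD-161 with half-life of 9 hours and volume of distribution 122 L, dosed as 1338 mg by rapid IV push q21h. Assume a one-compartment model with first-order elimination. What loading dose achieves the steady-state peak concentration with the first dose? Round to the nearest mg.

1669 mg

f = (1/2)^(21/9) ≈ 0.198425; accumulation ratio R = 1/(1−f) ≈ 1.24754.
Loading dose to hit Cmax,ss on first dose: D_load = D_maint·R ≈ 1338 × 1.24754 ≈ 1669.21 mg.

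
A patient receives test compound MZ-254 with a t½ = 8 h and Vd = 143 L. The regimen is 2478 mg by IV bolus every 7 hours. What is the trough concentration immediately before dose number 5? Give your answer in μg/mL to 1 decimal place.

f = (1/2)^(τ/t½) = (1/2)^(7/8) ≈ 0.5453.
C₀ = D/Vd = 2478/143 ≈ 17.329 μg/mL.
Before the 5th dose, 4 doses have been given. Superposition: Cmin = C₀·(f + f² + … + f^4).
≈ 17.329 × (0.5453 + 0.2974 + 0.1621 + 0.0884) ≈ 17.329 × 1.0932 ≈ 18.944 μg/mL.

18.9 μg/mL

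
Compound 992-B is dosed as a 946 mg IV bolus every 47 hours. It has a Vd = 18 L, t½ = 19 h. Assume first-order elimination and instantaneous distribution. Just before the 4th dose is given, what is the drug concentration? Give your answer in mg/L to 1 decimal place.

11.5 mg/L

f = (1/2)^(τ/t½) = (1/2)^(47/19) ≈ 0.1800.
C₀ = D/Vd = 946/18 ≈ 52.556 mg/L.
Before the 4th dose, 3 doses have been given. Superposition: Cmin = C₀·(f + f² + … + f^3).
≈ 52.556 × (0.1800 + 0.0324 + 0.0058) ≈ 52.556 × 0.2182 ≈ 11.468 mg/L.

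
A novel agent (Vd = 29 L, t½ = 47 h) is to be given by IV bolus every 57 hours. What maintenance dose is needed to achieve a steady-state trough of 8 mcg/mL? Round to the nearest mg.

τ/t½ = 57/47 ≈ 1.2128, so f = (1/2)^(57/47) ≈ 0.431441.
Cmin,ss = (D/Vd)·f/(1−f), so D = Cmin,ss·Vd·(1−f)/f.
D = 8 × 29 × (1−f)/f ≈ 8 × 29 × 1.31781 ≈ 305.73 mg.

306 mg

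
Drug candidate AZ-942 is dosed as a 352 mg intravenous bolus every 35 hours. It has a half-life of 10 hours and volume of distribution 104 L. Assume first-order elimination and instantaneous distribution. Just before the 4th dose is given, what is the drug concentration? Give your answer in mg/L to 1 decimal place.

0.3 mg/L

f = (1/2)^(τ/t½) = (1/2)^(35/10) ≈ 0.0884.
C₀ = D/Vd = 352/104 ≈ 3.385 mg/L.
Before the 4th dose, 3 doses have been given. Superposition: Cmin = C₀·(f + f² + … + f^3).
≈ 3.385 × (0.0884 + 0.0078 + 0.0007) ≈ 3.385 × 0.0969 ≈ 0.328 mg/L.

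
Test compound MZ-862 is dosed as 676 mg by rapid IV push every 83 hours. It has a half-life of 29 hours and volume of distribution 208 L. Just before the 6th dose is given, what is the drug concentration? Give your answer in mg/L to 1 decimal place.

0.5 mg/L

f = (1/2)^(τ/t½) = (1/2)^(83/29) ≈ 0.1375.
C₀ = D/Vd = 676/208 ≈ 3.250 mg/L.
Before the 6th dose, 5 doses have been given. Superposition: Cmin = C₀·(f + f² + … + f^5).
≈ 3.250 × (0.1375 + 0.0189 + 0.0026 + 0.0004 + 0.0000) ≈ 3.250 × 0.1594 ≈ 0.518 mg/L.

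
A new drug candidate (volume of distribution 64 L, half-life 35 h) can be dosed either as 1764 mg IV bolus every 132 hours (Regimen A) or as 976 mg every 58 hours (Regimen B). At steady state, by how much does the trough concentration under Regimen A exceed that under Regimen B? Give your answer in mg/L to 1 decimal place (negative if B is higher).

-4.9 mg/L

Regimen A: f = (1/2)^(132/35) ≈ 0.0732; Cmin,ss = (1764/64)·f/(1−f) ≈ 2.177 mg/L.
Regimen B: f = (1/2)^(58/35) ≈ 0.3171; Cmin,ss = (976/64)·f/(1−f) ≈ 7.081 mg/L.
Difference ≈ 2.177 − 7.081 ≈ -4.904 mg/L.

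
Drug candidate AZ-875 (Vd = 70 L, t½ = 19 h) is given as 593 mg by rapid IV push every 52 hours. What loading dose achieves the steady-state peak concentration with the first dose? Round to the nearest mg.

698 mg

f = (1/2)^(52/19) ≈ 0.150013; accumulation ratio R = 1/(1−f) ≈ 1.17649.
Loading dose to hit Cmax,ss on first dose: D_load = D_maint·R ≈ 593 × 1.17649 ≈ 697.66 mg.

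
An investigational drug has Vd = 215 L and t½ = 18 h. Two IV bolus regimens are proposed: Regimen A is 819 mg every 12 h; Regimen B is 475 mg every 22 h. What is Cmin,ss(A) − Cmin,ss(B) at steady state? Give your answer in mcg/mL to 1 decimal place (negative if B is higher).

4.8 mcg/mL

Regimen A: f = (1/2)^(12/18) ≈ 0.6300; Cmin,ss = (819/215)·f/(1−f) ≈ 6.486 mcg/mL.
Regimen B: f = (1/2)^(22/18) ≈ 0.4286; Cmin,ss = (475/215)·f/(1−f) ≈ 1.657 mcg/mL.
Difference ≈ 6.486 − 1.657 ≈ 4.829 mcg/mL.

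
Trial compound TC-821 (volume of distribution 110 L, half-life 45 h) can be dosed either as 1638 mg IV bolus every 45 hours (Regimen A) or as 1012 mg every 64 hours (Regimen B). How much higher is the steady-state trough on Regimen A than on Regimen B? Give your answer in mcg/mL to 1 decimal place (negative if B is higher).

9.4 mcg/mL

Regimen A: f = (1/2)^(45/45) ≈ 0.5000; Cmin,ss = (1638/110)·f/(1−f) ≈ 14.891 mcg/mL.
Regimen B: f = (1/2)^(64/45) ≈ 0.3731; Cmin,ss = (1012/110)·f/(1−f) ≈ 5.475 mcg/mL.
Difference ≈ 14.891 − 5.475 ≈ 9.416 mcg/mL.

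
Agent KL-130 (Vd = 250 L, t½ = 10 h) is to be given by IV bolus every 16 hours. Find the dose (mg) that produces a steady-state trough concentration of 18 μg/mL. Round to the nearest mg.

9141 mg

τ/t½ = 16/10 ≈ 1.6, so f = (1/2)^(16/10) ≈ 0.329877.
Cmin,ss = (D/Vd)·f/(1−f), so D = Cmin,ss·Vd·(1−f)/f.
D = 18 × 250 × (1−f)/f ≈ 18 × 250 × 2.03143 ≈ 9141.43 mg.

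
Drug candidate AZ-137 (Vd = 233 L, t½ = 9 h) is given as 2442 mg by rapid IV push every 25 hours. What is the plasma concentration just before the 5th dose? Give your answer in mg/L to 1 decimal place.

f = (1/2)^(τ/t½) = (1/2)^(25/9) ≈ 0.1458.
C₀ = D/Vd = 2442/233 ≈ 10.481 mg/L.
Before the 5th dose, 4 doses have been given. Superposition: Cmin = C₀·(f + f² + … + f^4).
≈ 10.481 × (0.1458 + 0.0213 + 0.0031 + 0.0005) ≈ 10.481 × 0.1707 ≈ 1.789 mg/L.

1.8 mg/L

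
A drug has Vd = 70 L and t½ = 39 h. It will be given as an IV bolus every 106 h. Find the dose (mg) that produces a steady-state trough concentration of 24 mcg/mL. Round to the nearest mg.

τ/t½ = 106/39 ≈ 2.7179, so f = (1/2)^(106/39) ≈ 0.151990.
Cmin,ss = (D/Vd)·f/(1−f), so D = Cmin,ss·Vd·(1−f)/f.
D = 24 × 70 × (1−f)/f ≈ 24 × 70 × 5.57938 ≈ 9373.36 mg.

9373 mg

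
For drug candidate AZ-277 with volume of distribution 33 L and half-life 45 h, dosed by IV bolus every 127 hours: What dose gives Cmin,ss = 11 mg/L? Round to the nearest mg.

2204 mg

τ/t½ = 127/45 ≈ 2.8222, so f = (1/2)^(127/45) ≈ 0.141393.
Cmin,ss = (D/Vd)·f/(1−f), so D = Cmin,ss·Vd·(1−f)/f.
D = 11 × 33 × (1−f)/f ≈ 11 × 33 × 6.07249 ≈ 2204.31 mg.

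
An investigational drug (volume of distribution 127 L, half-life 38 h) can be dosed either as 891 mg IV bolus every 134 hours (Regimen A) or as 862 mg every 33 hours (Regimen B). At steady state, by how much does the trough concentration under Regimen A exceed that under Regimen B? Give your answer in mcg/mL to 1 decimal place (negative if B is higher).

-7.6 mcg/mL

Regimen A: f = (1/2)^(134/38) ≈ 0.0868; Cmin,ss = (891/127)·f/(1−f) ≈ 0.667 mcg/mL.
Regimen B: f = (1/2)^(33/38) ≈ 0.5477; Cmin,ss = (862/127)·f/(1−f) ≈ 8.219 mcg/mL.
Difference ≈ 0.667 − 8.219 ≈ -7.552 mcg/mL.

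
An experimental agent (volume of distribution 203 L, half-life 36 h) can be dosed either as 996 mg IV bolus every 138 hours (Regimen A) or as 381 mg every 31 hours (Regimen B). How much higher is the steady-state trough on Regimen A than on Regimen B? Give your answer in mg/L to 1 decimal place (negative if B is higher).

Regimen A: f = (1/2)^(138/36) ≈ 0.0702; Cmin,ss = (996/203)·f/(1−f) ≈ 0.370 mg/L.
Regimen B: f = (1/2)^(31/36) ≈ 0.5505; Cmin,ss = (381/203)·f/(1−f) ≈ 2.299 mg/L.
Difference ≈ 0.370 − 2.299 ≈ -1.929 mg/L.

-1.9 mg/L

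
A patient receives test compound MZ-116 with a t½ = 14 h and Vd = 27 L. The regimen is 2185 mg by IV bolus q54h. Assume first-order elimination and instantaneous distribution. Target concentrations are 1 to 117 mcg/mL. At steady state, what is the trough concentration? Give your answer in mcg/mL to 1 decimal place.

6.0 mcg/mL

k = ln2/t½ = ln2/14 ≈ 0.049511 h⁻¹; fraction remaining f = e^(−kτ) = e^(−0.049511×54) ≈ 0.0690.
At steady state, accumulation factor R = 1/(1 − e^(−kτ)) ≈ 1.0741.
Each bolus raises the concentration by D/Vd = 2185/27 ≈ 80.926 mcg/mL.
Steady-state peak Cmax,ss = C₀·R ≈ 80.926 × 1.0741 ≈ 86.923 mcg/mL.
Steady-state trough Cmin,ss = Cmax,ss·f ≈ 86.923 × 0.0690 ≈ 5.998 mcg/mL.
Trough 6.0 mcg/mL vs MEC 1 mcg/mL: adequate.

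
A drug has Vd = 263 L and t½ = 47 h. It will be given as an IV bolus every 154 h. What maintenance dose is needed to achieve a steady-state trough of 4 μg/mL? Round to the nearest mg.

9143 mg

τ/t½ = 154/47 ≈ 3.2766, so f = (1/2)^(154/47) ≈ 0.103192.
Cmin,ss = (D/Vd)·f/(1−f), so D = Cmin,ss·Vd·(1−f)/f.
D = 4 × 263 × (1−f)/f ≈ 4 × 263 × 8.69067 ≈ 9142.58 mg.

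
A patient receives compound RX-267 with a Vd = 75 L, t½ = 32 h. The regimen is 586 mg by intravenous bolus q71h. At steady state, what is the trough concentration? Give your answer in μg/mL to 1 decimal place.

k = ln2/t½ = ln2/32 ≈ 0.021661 h⁻¹; fraction remaining f = e^(−kτ) = e^(−0.021661×71) ≈ 0.2148.
At steady state, accumulation factor R = 1/(1 − e^(−kτ)) ≈ 1.2736.
Single-dose peak C₀ = D/Vd = 586/75 ≈ 7.813 μg/mL.
Cmax,ss = C₀/(1 − f) ≈ 7.813/0.7852 ≈ 9.950 μg/mL.
Steady-state trough Cmin,ss = Cmax,ss·f ≈ 9.950 × 0.2148 ≈ 2.137 μg/mL.

2.1 μg/mL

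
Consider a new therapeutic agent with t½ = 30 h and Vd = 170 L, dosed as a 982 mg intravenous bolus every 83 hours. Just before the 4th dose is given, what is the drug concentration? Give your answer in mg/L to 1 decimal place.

1.0 mg/L

f = (1/2)^(τ/t½) = (1/2)^(83/30) ≈ 0.1469.
C₀ = D/Vd = 982/170 ≈ 5.776 mg/L.
Before the 4th dose, 3 doses have been given. Superposition: Cmin = C₀·(f + f² + … + f^3).
≈ 5.776 × (0.1469 + 0.0216 + 0.0032) ≈ 5.776 × 0.1717 ≈ 0.992 mg/L.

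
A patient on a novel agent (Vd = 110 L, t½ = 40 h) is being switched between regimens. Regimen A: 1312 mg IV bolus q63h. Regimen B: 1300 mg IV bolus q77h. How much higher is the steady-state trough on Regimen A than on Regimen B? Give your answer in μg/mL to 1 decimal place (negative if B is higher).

1.8 μg/mL

Regimen A: f = (1/2)^(63/40) ≈ 0.3356; Cmin,ss = (1312/110)·f/(1−f) ≈ 6.025 μg/mL.
Regimen B: f = (1/2)^(77/40) ≈ 0.2633; Cmin,ss = (1300/110)·f/(1−f) ≈ 4.224 μg/mL.
Difference ≈ 6.025 − 4.224 ≈ 1.801 μg/mL.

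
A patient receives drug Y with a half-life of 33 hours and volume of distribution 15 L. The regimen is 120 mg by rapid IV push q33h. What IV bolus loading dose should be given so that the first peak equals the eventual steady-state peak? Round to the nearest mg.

f = (1/2)^(33/33) ≈ 0.500000; accumulation ratio R = 1/(1−f) ≈ 2.00000.
Loading dose to hit Cmax,ss on first dose: D_load = D_maint·R ≈ 120 × 2.00000 ≈ 240.00 mg.

240 mg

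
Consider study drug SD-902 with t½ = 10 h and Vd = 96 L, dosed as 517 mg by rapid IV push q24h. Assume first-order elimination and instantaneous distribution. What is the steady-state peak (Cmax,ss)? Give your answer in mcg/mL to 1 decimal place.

τ/t½ = 24/10 ≈ 2.4, so fraction remaining f = (1/2)^(24/10) ≈ 0.1895.
Accumulation ratio R = 1/(1 − f) ≈ 1/0.8105 ≈ 1.2338.
Single-dose peak C₀ = D/Vd = 517/96 ≈ 5.385 mcg/mL.
Cmax,ss = C₀/(1 − f) ≈ 5.385/0.8105 ≈ 6.644 mcg/mL.

6.6 mcg/mL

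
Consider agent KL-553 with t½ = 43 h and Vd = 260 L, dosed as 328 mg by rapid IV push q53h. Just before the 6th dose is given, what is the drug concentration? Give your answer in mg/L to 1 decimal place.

0.9 mg/L

f = (1/2)^(τ/t½) = (1/2)^(53/43) ≈ 0.4256.
C₀ = D/Vd = 328/260 ≈ 1.262 mg/L.
Before the 6th dose, 5 doses have been given. Superposition: Cmin = C₀·(f + f² + … + f^5).
≈ 1.262 × (0.4256 + 0.1811 + 0.0771 + 0.0328 + 0.0140) ≈ 1.262 × 0.7306 ≈ 0.922 mg/L.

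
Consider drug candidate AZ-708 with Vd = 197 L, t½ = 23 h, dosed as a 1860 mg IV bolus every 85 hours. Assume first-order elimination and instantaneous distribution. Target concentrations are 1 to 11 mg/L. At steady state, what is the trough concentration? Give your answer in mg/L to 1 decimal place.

τ/t½ = 85/23 ≈ 3.6957, so fraction remaining f = (1/2)^(85/23) ≈ 0.0772.
Each bolus raises the concentration by D/Vd = 1860/197 ≈ 9.442 mg/L.
Steady-state trough Cmin,ss = C₀·f/(1−f) ≈ 9.442 × 0.0772/0.9228 ≈ 0.790 mg/L.
Trough 0.8 mg/L vs MEC 1 mg/L: subtherapeutic.

0.8 mg/L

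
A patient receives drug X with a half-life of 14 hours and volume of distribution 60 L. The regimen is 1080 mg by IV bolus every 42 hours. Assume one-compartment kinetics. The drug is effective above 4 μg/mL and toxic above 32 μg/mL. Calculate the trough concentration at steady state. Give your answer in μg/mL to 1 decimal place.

2.6 μg/mL

The dosing interval is 3 half-lives, so f = 2^(−3) = 0.125.
At steady state, R = 1/(1 − 0.125) = 8/7.
Single-dose peak C₀ = D/Vd = 1080/60 = 18 μg/mL.
Steady-state peak Cmax,ss = C₀·R = 18 × 8/7 ≈ 20.571 μg/mL.
Steady-state trough Cmin,ss = Cmax,ss·f ≈ 20.571 × 0.125 ≈ 2.571 μg/mL.
Trough 2.6 μg/mL vs MEC 4 μg/mL: subtherapeutic.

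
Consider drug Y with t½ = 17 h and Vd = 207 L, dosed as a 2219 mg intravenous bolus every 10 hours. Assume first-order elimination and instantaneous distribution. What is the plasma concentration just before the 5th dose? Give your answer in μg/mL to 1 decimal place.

f = (1/2)^(τ/t½) = (1/2)^(10/17) ≈ 0.6652.
C₀ = D/Vd = 2219/207 ≈ 10.720 μg/mL.
Before the 5th dose, 4 doses have been given. Superposition: Cmin = C₀·(f + f² + … + f^4).
≈ 10.720 × (0.6652 + 0.4425 + 0.2943 + 0.1958) ≈ 10.720 × 1.5978 ≈ 17.128 μg/mL.

17.1 μg/mL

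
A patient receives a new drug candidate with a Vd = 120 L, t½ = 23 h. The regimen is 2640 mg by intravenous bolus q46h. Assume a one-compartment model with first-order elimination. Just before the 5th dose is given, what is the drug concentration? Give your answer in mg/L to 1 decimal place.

f = (1/2)^(τ/t½) = (1/2)^(46/23) ≈ 0.2500.
C₀ = D/Vd = 2640/120 ≈ 22.000 mg/L.
Before the 5th dose, 4 doses have been given. Superposition: Cmin = C₀·(f + f² + … + f^4).
≈ 22.000 × (0.2500 + 0.0625 + 0.0156 + 0.0039) ≈ 22.000 × 0.3320 ≈ 7.304 mg/L.

7.3 mg/L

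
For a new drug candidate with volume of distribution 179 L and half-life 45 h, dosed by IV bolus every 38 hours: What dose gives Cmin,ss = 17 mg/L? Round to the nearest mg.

τ/t½ = 38/45 ≈ 0.84444, so f = (1/2)^(38/45) ≈ 0.556925.
Cmin,ss = (D/Vd)·f/(1−f), so D = Cmin,ss·Vd·(1−f)/f.
D = 17 × 179 × (1−f)/f ≈ 17 × 179 × 0.79557 ≈ 2420.92 mg.

2421 mg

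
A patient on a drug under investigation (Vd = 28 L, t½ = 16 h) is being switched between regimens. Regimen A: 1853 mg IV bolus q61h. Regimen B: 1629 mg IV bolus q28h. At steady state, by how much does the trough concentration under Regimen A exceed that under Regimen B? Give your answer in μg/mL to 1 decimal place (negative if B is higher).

Regimen A: f = (1/2)^(61/16) ≈ 0.0712; Cmin,ss = (1853/28)·f/(1−f) ≈ 5.073 μg/mL.
Regimen B: f = (1/2)^(28/16) ≈ 0.2973; Cmin,ss = (1629/28)·f/(1−f) ≈ 24.614 μg/mL.
Difference ≈ 5.073 − 24.614 ≈ -19.541 μg/mL.

-19.5 μg/mL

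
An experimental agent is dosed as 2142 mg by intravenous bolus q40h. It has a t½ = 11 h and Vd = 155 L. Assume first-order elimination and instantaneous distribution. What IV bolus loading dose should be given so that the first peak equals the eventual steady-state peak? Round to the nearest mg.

f = (1/2)^(40/11) ≈ 0.080417; accumulation ratio R = 1/(1−f) ≈ 1.08745.
Loading dose to hit Cmax,ss on first dose: D_load = D_maint·R ≈ 2142 × 1.08745 ≈ 2329.32 mg.

2329 mg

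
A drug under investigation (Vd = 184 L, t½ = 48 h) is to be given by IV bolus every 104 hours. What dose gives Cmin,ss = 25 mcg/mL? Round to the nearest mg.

16053 mg

τ/t½ = 104/48 ≈ 2.1667, so f = (1/2)^(104/48) ≈ 0.222725.
Cmin,ss = (D/Vd)·f/(1−f), so D = Cmin,ss·Vd·(1−f)/f.
D = 25 × 184 × (1−f)/f ≈ 25 × 184 × 3.48984 ≈ 16053.26 mg.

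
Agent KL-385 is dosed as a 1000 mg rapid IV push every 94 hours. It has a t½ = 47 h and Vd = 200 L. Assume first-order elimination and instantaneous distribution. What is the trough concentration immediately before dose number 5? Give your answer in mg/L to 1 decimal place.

1.7 mg/L

f = (1/2)^(τ/t½) = (1/2)^(94/47) ≈ 0.2500.
C₀ = D/Vd = 1000/200 ≈ 5.000 mg/L.
Before the 5th dose, 4 doses have been given. Superposition: Cmin = C₀·(f + f² + … + f^4).
≈ 5.000 × (0.2500 + 0.0625 + 0.0156 + 0.0039) ≈ 5.000 × 0.3320 ≈ 1.660 mg/L.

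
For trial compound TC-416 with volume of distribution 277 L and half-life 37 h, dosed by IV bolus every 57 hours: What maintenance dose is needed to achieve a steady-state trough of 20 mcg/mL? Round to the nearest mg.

τ/t½ = 57/37 ≈ 1.5405, so f = (1/2)^(57/37) ≈ 0.343757.
Cmin,ss = (D/Vd)·f/(1−f), so D = Cmin,ss·Vd·(1−f)/f.
D = 20 × 277 × (1−f)/f ≈ 20 × 277 × 1.90903 ≈ 10576.03 mg.

10576 mg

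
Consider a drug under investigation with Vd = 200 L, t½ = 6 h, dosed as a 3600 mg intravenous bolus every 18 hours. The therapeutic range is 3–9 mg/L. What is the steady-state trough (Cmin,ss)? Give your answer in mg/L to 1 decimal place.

τ = 18 h = 3 half-lives, so f = (1/2)^3 = 0.125.
At steady state, R = 1/(1 − 0.125) = 8/7.
Single-dose peak C₀ = D/Vd = 3600/200 = 18 mg/L.
Steady-state peak Cmax,ss = C₀·R = 18 × 8/7 ≈ 20.571 mg/L.
Steady-state trough Cmin,ss = Cmax,ss·f ≈ 20.571 × 0.125 ≈ 2.571 mg/L.
Trough 2.6 mg/L vs MEC 3 mg/L: subtherapeutic.

2.6 mg/L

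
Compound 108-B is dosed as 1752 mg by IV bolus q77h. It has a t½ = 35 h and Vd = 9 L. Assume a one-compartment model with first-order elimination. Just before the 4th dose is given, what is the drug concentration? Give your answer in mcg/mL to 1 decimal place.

53.6 mcg/mL

f = (1/2)^(τ/t½) = (1/2)^(77/35) ≈ 0.2176.
C₀ = D/Vd = 1752/9 ≈ 194.667 mcg/mL.
Before the 4th dose, 3 doses have been given. Superposition: Cmin = C₀·(f + f² + … + f^3).
≈ 194.667 × (0.2176 + 0.0473 + 0.0103) ≈ 194.667 × 0.2752 ≈ 53.572 mcg/mL.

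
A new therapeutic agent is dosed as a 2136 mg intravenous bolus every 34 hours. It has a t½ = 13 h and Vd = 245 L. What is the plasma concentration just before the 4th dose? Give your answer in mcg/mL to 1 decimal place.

f = (1/2)^(τ/t½) = (1/2)^(34/13) ≈ 0.1632.
C₀ = D/Vd = 2136/245 ≈ 8.718 mcg/mL.
Before the 4th dose, 3 doses have been given. Superposition: Cmin = C₀·(f + f² + … + f^3).
≈ 8.718 × (0.1632 + 0.0266 + 0.0043) ≈ 8.718 × 0.1941 ≈ 1.692 mcg/mL.

1.7 mcg/mL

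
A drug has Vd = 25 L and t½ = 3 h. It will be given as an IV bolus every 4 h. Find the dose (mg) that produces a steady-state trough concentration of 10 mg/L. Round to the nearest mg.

380 mg

τ/t½ = 4/3 ≈ 1.3333, so f = (1/2)^(4/3) ≈ 0.396850.
Cmin,ss = (D/Vd)·f/(1−f), so D = Cmin,ss·Vd·(1−f)/f.
D = 10 × 25 × (1−f)/f ≈ 10 × 25 × 1.51984 ≈ 379.96 mg.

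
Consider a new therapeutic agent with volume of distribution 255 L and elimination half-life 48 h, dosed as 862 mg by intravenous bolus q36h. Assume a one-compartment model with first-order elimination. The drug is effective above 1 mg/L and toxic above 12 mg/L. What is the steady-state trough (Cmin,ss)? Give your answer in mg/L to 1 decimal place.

k = ln2/t½ = ln2/48 ≈ 0.014441 h⁻¹; fraction remaining f = e^(−kτ) = e^(−0.014441×36) ≈ 0.5946.
Accumulation ratio R = 1/(1 − f) ≈ 1/0.4054 ≈ 2.4667.
Single-dose peak C₀ = D/Vd = 862/255 ≈ 3.380 mg/L.
Steady-state peak Cmax,ss = C₀·R ≈ 3.380 × 2.4667 ≈ 8.337 mg/L.
One interval later, Cmin,ss = Cmax,ss·e^(−kτ) ≈ 8.337 × 0.5946 ≈ 4.957 mg/L.
Trough 5.0 mg/L vs MEC 1 mg/L: adequate.

5.0 mg/L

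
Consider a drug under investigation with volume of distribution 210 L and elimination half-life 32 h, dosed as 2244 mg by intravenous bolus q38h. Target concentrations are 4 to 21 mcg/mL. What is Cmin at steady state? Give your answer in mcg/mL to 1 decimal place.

k = ln2/t½ = ln2/32 ≈ 0.021661 h⁻¹; fraction remaining f = e^(−kτ) = e^(−0.021661×38) ≈ 0.4391.
Accumulation ratio R = 1/(1 − f) ≈ 1/0.5609 ≈ 1.7828.
Single-dose peak C₀ = D/Vd = 2244/210 ≈ 10.686 mcg/mL.
Steady-state peak Cmax,ss = C₀·R ≈ 10.686 × 1.7828 ≈ 19.051 mcg/mL.
Steady-state trough Cmin,ss = Cmax,ss·f ≈ 19.051 × 0.4391 ≈ 8.365 mcg/mL.
Trough 8.4 mcg/mL vs MEC 4 mcg/mL: adequate.

8.4 mcg/mL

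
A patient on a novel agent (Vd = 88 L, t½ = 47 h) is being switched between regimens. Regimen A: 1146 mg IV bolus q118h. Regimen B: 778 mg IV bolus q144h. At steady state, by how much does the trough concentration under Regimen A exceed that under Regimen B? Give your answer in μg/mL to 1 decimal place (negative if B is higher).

1.6 μg/mL

Regimen A: f = (1/2)^(118/47) ≈ 0.1755; Cmin,ss = (1146/88)·f/(1−f) ≈ 2.772 μg/mL.
Regimen B: f = (1/2)^(144/47) ≈ 0.1196; Cmin,ss = (778/88)·f/(1−f) ≈ 1.201 μg/mL.
Difference ≈ 2.772 − 1.201 ≈ 1.571 μg/mL.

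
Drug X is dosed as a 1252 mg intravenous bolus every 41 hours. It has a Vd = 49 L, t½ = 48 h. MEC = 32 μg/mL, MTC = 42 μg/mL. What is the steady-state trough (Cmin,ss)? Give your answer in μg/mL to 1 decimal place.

31.6 μg/mL

Over one 41-h interval, 41/48 ≈ 0.85417 half-lives elapse, leaving f ≈ 0.5532 of each dose.
At steady state, accumulation factor R = 1/(1 − e^(−kτ)) ≈ 2.2381.
Each bolus raises the concentration by D/Vd = 1252/49 ≈ 25.551 μg/mL.
Steady-state peak Cmax,ss = C₀·R ≈ 25.551 × 2.2381 ≈ 57.186 μg/mL.
Steady-state trough Cmin,ss = Cmax,ss·f ≈ 57.186 × 0.5532 ≈ 31.635 μg/mL.
Trough 31.6 μg/mL vs MEC 32 μg/mL: subtherapeutic.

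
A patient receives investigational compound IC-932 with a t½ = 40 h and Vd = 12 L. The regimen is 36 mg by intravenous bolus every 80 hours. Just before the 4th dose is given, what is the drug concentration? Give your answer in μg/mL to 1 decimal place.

1.0 μg/mL

f = (1/2)^(τ/t½) = (1/2)^(80/40) ≈ 0.2500.
C₀ = D/Vd = 36/12 ≈ 3.000 μg/mL.
Before the 4th dose, 3 doses have been given. Superposition: Cmin = C₀·(f + f² + … + f^3).
≈ 3.000 × (0.2500 + 0.0625 + 0.0156) ≈ 3.000 × 0.3281 ≈ 0.984 μg/mL.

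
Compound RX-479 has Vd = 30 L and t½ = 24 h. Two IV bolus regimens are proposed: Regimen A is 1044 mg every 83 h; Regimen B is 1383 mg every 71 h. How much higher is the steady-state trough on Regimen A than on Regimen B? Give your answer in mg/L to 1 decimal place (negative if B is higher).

-3.3 mg/L

Regimen A: f = (1/2)^(83/24) ≈ 0.0910; Cmin,ss = (1044/30)·f/(1−f) ≈ 3.484 mg/L.
Regimen B: f = (1/2)^(71/24) ≈ 0.1287; Cmin,ss = (1383/30)·f/(1−f) ≈ 6.809 mg/L.
Difference ≈ 3.484 − 6.809 ≈ -3.325 mg/L.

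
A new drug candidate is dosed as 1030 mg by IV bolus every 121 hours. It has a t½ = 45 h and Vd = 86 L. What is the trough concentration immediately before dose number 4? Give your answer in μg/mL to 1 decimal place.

f = (1/2)^(τ/t½) = (1/2)^(121/45) ≈ 0.1551.
C₀ = D/Vd = 1030/86 ≈ 11.977 μg/mL.
Before the 4th dose, 3 doses have been given. Superposition: Cmin = C₀·(f + f² + … + f^3).
≈ 11.977 × (0.1551 + 0.0241 + 0.0037) ≈ 11.977 × 0.1829 ≈ 2.191 μg/mL.

2.2 μg/mL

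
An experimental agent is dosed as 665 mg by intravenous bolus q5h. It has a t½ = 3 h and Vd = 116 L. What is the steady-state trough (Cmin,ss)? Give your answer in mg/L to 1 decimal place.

2.6 mg/L

Over one 5-h interval, 5/3 ≈ 1.6667 half-lives elapse, leaving f ≈ 0.3150 of each dose.
At steady state, accumulation factor R = 1/(1 − e^(−kτ)) ≈ 1.4599.
Each bolus raises the concentration by D/Vd = 665/116 ≈ 5.733 mg/L.
Steady-state peak Cmax,ss = C₀·R ≈ 5.733 × 1.4599 ≈ 8.370 mg/L.
One interval later, Cmin,ss = Cmax,ss·e^(−kτ) ≈ 8.370 × 0.3150 ≈ 2.637 mg/L.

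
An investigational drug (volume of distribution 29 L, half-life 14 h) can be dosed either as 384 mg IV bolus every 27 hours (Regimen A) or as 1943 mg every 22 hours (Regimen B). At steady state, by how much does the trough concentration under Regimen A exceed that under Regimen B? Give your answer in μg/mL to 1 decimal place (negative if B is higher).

-29.3 μg/mL

Regimen A: f = (1/2)^(27/14) ≈ 0.2627; Cmin,ss = (384/29)·f/(1−f) ≈ 4.718 μg/mL.
Regimen B: f = (1/2)^(22/14) ≈ 0.3365; Cmin,ss = (1943/29)·f/(1−f) ≈ 33.980 μg/mL.
Difference ≈ 4.718 − 33.980 ≈ -29.262 μg/mL.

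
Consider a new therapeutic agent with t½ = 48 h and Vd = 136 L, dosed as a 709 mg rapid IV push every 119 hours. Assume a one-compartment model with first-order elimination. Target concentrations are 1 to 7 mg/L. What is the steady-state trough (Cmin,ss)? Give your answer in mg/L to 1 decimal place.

1.1 mg/L

k = ln2/t½ = ln2/48 ≈ 0.014441 h⁻¹; fraction remaining f = e^(−kτ) = e^(−0.014441×119) ≈ 0.1793.
Single-dose peak C₀ = D/Vd = 709/136 ≈ 5.213 mg/L.
Steady-state trough Cmin,ss = C₀·f/(1−f) ≈ 5.213 × 0.1793/0.8207 ≈ 1.139 mg/L.
Trough 1.1 mg/L vs MEC 1 mg/L: adequate.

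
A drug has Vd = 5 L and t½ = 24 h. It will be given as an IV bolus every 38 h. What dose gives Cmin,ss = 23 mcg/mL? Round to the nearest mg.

τ/t½ = 38/24 ≈ 1.5833, so f = (1/2)^(38/24) ≈ 0.333710.
Cmin,ss = (D/Vd)·f/(1−f), so D = Cmin,ss·Vd·(1−f)/f.
D = 23 × 5 × (1−f)/f ≈ 23 × 5 × 1.99661 ≈ 229.61 mg.

230 mg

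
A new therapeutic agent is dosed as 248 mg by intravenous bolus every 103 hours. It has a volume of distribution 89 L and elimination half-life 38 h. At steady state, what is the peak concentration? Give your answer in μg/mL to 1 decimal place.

3.3 μg/mL

τ/t½ = 103/38 ≈ 2.7105, so fraction remaining f = (1/2)^(103/38) ≈ 0.1528.
At steady state, accumulation factor R = 1/(1 − e^(−kτ)) ≈ 1.1804.
Single-dose peak C₀ = D/Vd = 248/89 ≈ 2.787 μg/mL.
Steady-state peak Cmax,ss = C₀·R ≈ 2.787 × 1.1804 ≈ 3.290 μg/mL.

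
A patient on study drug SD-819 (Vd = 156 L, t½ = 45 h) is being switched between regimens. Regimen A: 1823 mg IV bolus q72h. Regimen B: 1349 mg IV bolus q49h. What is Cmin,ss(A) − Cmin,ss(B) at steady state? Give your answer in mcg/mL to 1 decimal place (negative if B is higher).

Regimen A: f = (1/2)^(72/45) ≈ 0.3299; Cmin,ss = (1823/156)·f/(1−f) ≈ 5.753 mcg/mL.
Regimen B: f = (1/2)^(49/45) ≈ 0.4701; Cmin,ss = (1349/156)·f/(1−f) ≈ 7.672 mcg/mL.
Difference ≈ 5.753 − 7.672 ≈ -1.919 mcg/mL.

-1.9 mcg/mL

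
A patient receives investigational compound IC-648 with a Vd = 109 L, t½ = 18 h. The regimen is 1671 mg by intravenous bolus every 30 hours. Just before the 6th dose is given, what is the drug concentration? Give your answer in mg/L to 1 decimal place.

7.0 mg/L

f = (1/2)^(τ/t½) = (1/2)^(30/18) ≈ 0.3150.
C₀ = D/Vd = 1671/109 ≈ 15.330 mg/L.
Before the 6th dose, 5 doses have been given. Superposition: Cmin = C₀·(f + f² + … + f^5).
≈ 15.330 × (0.3150 + 0.0992 + 0.0313 + 0.0098 + 0.0031) ≈ 15.330 × 0.4584 ≈ 7.027 mg/L.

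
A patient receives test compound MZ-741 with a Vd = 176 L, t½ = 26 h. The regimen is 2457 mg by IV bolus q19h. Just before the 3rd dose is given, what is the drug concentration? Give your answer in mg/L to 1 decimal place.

f = (1/2)^(τ/t½) = (1/2)^(19/26) ≈ 0.6026.
C₀ = D/Vd = 2457/176 ≈ 13.960 mg/L.
Before the 3rd dose, 2 doses have been given. Superposition: Cmin = C₀·(f + f²).
≈ 13.960 × (0.6026 + 0.3631) ≈ 13.960 × 0.9657 ≈ 13.481 mg/L.

13.5 mg/L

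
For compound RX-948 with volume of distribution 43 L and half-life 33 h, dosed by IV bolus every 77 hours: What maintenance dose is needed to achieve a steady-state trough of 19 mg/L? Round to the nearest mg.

τ/t½ = 77/33 ≈ 2.3333, so f = (1/2)^(77/33) ≈ 0.198425.
Cmin,ss = (D/Vd)·f/(1−f), so D = Cmin,ss·Vd·(1−f)/f.
D = 19 × 43 × (1−f)/f ≈ 19 × 43 × 4.03969 ≈ 3300.43 mg.

3300 mg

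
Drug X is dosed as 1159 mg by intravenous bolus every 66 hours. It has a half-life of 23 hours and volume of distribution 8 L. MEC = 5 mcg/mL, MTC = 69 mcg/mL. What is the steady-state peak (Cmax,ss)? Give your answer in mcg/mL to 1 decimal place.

k = ln2/t½ = ln2/23 ≈ 0.030137 h⁻¹; fraction remaining f = e^(−kτ) = e^(−0.030137×66) ≈ 0.1368.
Accumulation ratio R = 1/(1 − f) ≈ 1/0.8632 ≈ 1.1585.
Single-dose peak C₀ = D/Vd = 1159/8 ≈ 144.875 mcg/mL.
Cmax,ss = C₀/(1 − f) ≈ 144.875/0.8632 ≈ 167.835 mcg/mL.
Peak 167.8 mcg/mL vs MTC 69 mcg/mL: exceeds toxic threshold.

167.8 mcg/mL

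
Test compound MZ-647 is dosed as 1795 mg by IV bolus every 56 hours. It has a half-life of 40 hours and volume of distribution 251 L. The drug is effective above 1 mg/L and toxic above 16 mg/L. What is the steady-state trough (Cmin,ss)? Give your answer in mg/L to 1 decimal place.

4.4 mg/L

τ/t½ = 56/40 ≈ 1.4, so fraction remaining f = (1/2)^(56/40) ≈ 0.3789.
Single-dose peak C₀ = D/Vd = 1795/251 ≈ 7.151 mg/L.
Steady-state trough Cmin,ss = C₀·f/(1−f) ≈ 7.151 × 0.3789/0.6211 ≈ 4.362 mg/L.
Trough 4.4 mg/L vs MEC 1 mg/L: adequate.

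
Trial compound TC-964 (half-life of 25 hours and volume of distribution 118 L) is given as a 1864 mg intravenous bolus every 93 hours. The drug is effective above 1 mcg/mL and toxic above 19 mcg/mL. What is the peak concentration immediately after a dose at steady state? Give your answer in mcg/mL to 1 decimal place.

17.1 mcg/mL

k = ln2/t½ = ln2/25 ≈ 0.027726 h⁻¹; fraction remaining f = e^(−kτ) = e^(−0.027726×93) ≈ 0.0759.
At steady state, accumulation factor R = 1/(1 − e^(−kτ)) ≈ 1.0821.
Single-dose peak C₀ = D/Vd = 1864/118 ≈ 15.797 mcg/mL.
Cmax,ss = C₀/(1 − f) ≈ 15.797/0.9241 ≈ 17.094 mcg/mL.
Peak 17.1 mcg/mL vs MTC 19 mcg/mL: below toxic threshold.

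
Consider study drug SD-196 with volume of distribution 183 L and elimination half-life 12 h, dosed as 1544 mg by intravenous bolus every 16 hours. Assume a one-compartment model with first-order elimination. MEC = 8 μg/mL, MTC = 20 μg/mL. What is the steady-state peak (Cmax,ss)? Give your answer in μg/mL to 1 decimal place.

τ/t½ = 16/12 ≈ 1.3333, so fraction remaining f = (1/2)^(16/12) ≈ 0.3969.
Accumulation ratio R = 1/(1 − f) ≈ 1/0.6031 ≈ 1.6581.
Single-dose peak C₀ = D/Vd = 1544/183 ≈ 8.437 μg/mL.
Steady-state peak Cmax,ss = C₀·R ≈ 8.437 × 1.6581 ≈ 13.989 μg/mL.
Peak 14.0 μg/mL vs MTC 20 μg/mL: below toxic threshold.

14.0 μg/mL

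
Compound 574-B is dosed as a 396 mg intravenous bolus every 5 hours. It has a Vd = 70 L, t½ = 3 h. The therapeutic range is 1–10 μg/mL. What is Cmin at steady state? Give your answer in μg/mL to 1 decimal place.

2.6 μg/mL

τ/t½ = 5/3 ≈ 1.6667, so fraction remaining f = (1/2)^(5/3) ≈ 0.3150.
Each bolus raises the concentration by D/Vd = 396/70 ≈ 5.657 μg/mL.
Steady-state trough Cmin,ss = C₀·f/(1−f) ≈ 5.657 × 0.3150/0.6850 ≈ 2.601 μg/mL.
Trough 2.6 μg/mL vs MEC 1 μg/mL: adequate.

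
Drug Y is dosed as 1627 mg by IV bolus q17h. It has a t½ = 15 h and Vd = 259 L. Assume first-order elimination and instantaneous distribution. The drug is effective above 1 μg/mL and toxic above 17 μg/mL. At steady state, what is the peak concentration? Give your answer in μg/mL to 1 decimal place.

Over one 17-h interval, 17/15 ≈ 1.1333 half-lives elapse, leaving f ≈ 0.4559 of each dose.
At steady state, accumulation factor R = 1/(1 − e^(−kτ)) ≈ 1.8379.
Single-dose peak C₀ = D/Vd = 1627/259 ≈ 6.282 μg/mL.
Cmax,ss = C₀/(1 − f) ≈ 6.282/0.5441 ≈ 11.546 μg/mL.
Peak 11.5 μg/mL vs MTC 17 μg/mL: below toxic threshold.

11.5 μg/mL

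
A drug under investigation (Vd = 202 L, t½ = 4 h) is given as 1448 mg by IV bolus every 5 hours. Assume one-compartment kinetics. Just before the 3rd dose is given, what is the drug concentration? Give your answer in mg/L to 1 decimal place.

f = (1/2)^(τ/t½) = (1/2)^(5/4) ≈ 0.4204.
C₀ = D/Vd = 1448/202 ≈ 7.168 mg/L.
Before the 3rd dose, 2 doses have been given. Superposition: Cmin = C₀·(f + f²).
≈ 7.168 × (0.4204 + 0.1767) ≈ 7.168 × 0.5971 ≈ 4.280 mg/L.

4.3 mg/L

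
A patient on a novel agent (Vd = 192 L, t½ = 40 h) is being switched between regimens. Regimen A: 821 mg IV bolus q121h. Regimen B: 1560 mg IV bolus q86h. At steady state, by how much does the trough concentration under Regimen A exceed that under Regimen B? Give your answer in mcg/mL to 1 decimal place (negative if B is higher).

-1.8 mcg/mL

Regimen A: f = (1/2)^(121/40) ≈ 0.1229; Cmin,ss = (821/192)·f/(1−f) ≈ 0.599 mcg/mL.
Regimen B: f = (1/2)^(86/40) ≈ 0.2253; Cmin,ss = (1560/192)·f/(1−f) ≈ 2.363 mcg/mL.
Difference ≈ 0.599 − 2.363 ≈ -1.764 mcg/mL.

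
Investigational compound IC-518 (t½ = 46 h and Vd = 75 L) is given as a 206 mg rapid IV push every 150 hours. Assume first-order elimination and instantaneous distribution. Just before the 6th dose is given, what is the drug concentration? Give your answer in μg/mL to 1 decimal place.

f = (1/2)^(τ/t½) = (1/2)^(150/46) ≈ 0.1043.
C₀ = D/Vd = 206/75 ≈ 2.747 μg/mL.
Before the 6th dose, 5 doses have been given. Superposition: Cmin = C₀·(f + f² + … + f^5).
≈ 2.747 × (0.1043 + 0.0109 + 0.0011 + 0.0001 + 0.0000) ≈ 2.747 × 0.1164 ≈ 0.320 μg/mL.

0.3 μg/mL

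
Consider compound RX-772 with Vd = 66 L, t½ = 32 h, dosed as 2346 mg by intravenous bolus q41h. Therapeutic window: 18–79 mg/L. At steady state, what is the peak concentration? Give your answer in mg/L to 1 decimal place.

60.4 mg/L

τ/t½ = 41/32 ≈ 1.2812, so fraction remaining f = (1/2)^(41/32) ≈ 0.4114.
At steady state, accumulation factor R = 1/(1 − e^(−kτ)) ≈ 1.6989.
Single-dose peak C₀ = D/Vd = 2346/66 ≈ 35.545 mg/L.
Steady-state peak Cmax,ss = C₀·R ≈ 35.545 × 1.6989 ≈ 60.387 mg/L.
Peak 60.4 mg/L vs MTC 79 mg/L: below toxic threshold.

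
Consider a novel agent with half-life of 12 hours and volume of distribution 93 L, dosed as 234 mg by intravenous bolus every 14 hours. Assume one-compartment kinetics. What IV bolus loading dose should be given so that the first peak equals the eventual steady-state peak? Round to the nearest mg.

422 mg

f = (1/2)^(14/12) ≈ 0.445449; accumulation ratio R = 1/(1−f) ≈ 1.80326.
Loading dose to hit Cmax,ss on first dose: D_load = D_maint·R ≈ 234 × 1.80326 ≈ 421.96 mg.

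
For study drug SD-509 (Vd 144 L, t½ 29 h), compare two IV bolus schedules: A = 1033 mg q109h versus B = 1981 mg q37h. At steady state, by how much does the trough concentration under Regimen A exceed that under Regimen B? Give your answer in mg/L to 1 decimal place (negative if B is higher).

Regimen A: f = (1/2)^(109/29) ≈ 0.0739; Cmin,ss = (1033/144)·f/(1−f) ≈ 0.572 mg/L.
Regimen B: f = (1/2)^(37/29) ≈ 0.4130; Cmin,ss = (1981/144)·f/(1−f) ≈ 9.679 mg/L.
Difference ≈ 0.572 − 9.679 ≈ -9.107 mg/L.

-9.1 mg/L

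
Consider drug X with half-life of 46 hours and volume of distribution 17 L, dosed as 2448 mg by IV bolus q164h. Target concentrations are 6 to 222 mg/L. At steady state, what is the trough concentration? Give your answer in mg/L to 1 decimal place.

k = ln2/t½ = ln2/46 ≈ 0.015068 h⁻¹; fraction remaining f = e^(−kτ) = e^(−0.015068×164) ≈ 0.0845.
At steady state, accumulation factor R = 1/(1 − e^(−kτ)) ≈ 1.0923.
Single-dose peak C₀ = D/Vd = 2448/17 ≈ 144.000 mg/L.
Steady-state peak Cmax,ss = C₀·R ≈ 144.000 × 1.0923 ≈ 157.291 mg/L.
Steady-state trough Cmin,ss = Cmax,ss·f ≈ 157.291 × 0.0845 ≈ 13.291 mg/L.
Trough 13.3 mg/L vs MEC 6 mg/L: adequate.

13.3 mg/L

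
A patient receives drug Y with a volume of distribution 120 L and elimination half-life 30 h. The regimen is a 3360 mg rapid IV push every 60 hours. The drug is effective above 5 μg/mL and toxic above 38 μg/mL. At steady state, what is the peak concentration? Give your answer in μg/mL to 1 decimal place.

37.3 μg/mL

τ = 60 h = 2 half-lives, so f = (1/2)^2 = 0.25.
Accumulation ratio R = 1/(1 − f) = 1/0.75 = 4/3.
Single-dose peak C₀ = D/Vd = 3360/120 = 28 μg/mL.
Steady-state peak Cmax,ss = C₀·R = 28 × 4/3 ≈ 37.333 μg/mL.
Peak 37.3 μg/mL vs MTC 38 μg/mL: below toxic threshold.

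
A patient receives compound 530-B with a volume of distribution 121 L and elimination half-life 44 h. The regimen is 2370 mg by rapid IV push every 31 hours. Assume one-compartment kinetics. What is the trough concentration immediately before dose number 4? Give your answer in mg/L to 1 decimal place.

23.9 mg/L

f = (1/2)^(τ/t½) = (1/2)^(31/44) ≈ 0.6136.
C₀ = D/Vd = 2370/121 ≈ 19.587 mg/L.
Before the 4th dose, 3 doses have been given. Superposition: Cmin = C₀·(f + f² + … + f^3).
≈ 19.587 × (0.6136 + 0.3765 + 0.2310) ≈ 19.587 × 1.2211 ≈ 23.918 mg/L.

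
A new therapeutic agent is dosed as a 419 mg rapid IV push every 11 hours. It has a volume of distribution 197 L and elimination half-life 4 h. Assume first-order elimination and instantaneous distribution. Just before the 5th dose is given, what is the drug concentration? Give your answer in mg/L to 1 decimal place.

0.4 mg/L

f = (1/2)^(τ/t½) = (1/2)^(11/4) ≈ 0.1487.
C₀ = D/Vd = 419/197 ≈ 2.127 mg/L.
Before the 5th dose, 4 doses have been given. Superposition: Cmin = C₀·(f + f² + … + f^4).
≈ 2.127 × (0.1487 + 0.0221 + 0.0033 + 0.0005) ≈ 2.127 × 0.1746 ≈ 0.371 mg/L.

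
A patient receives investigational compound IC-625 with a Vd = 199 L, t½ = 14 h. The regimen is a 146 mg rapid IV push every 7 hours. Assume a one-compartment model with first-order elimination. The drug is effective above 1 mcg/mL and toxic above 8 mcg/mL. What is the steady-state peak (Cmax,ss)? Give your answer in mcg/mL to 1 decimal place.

τ/t½ = 7/14 ≈ 0.5, so fraction remaining f = (1/2)^(7/14) ≈ 0.7071.
Accumulation ratio R = 1/(1 − f) ≈ 1/0.2929 ≈ 3.4141.
Each bolus raises the concentration by D/Vd = 146/199 ≈ 0.734 mcg/mL.
Steady-state peak Cmax,ss = C₀·R ≈ 0.734 × 3.4141 ≈ 2.506 mcg/mL.
Peak 2.5 mcg/mL vs MTC 8 mcg/mL: below toxic threshold.

2.5 mcg/mL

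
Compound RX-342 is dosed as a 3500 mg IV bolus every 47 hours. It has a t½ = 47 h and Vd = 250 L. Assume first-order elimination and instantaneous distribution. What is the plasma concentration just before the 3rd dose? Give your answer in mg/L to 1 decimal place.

f = (1/2)^(τ/t½) = (1/2)^(47/47) ≈ 0.5000.
C₀ = D/Vd = 3500/250 ≈ 14.000 mg/L.
Before the 3rd dose, 2 doses have been given. Superposition: Cmin = C₀·(f + f²).
≈ 14.000 × (0.5000 + 0.2500) ≈ 14.000 × 0.7500 ≈ 10.500 mg/L.

10.5 mg/L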